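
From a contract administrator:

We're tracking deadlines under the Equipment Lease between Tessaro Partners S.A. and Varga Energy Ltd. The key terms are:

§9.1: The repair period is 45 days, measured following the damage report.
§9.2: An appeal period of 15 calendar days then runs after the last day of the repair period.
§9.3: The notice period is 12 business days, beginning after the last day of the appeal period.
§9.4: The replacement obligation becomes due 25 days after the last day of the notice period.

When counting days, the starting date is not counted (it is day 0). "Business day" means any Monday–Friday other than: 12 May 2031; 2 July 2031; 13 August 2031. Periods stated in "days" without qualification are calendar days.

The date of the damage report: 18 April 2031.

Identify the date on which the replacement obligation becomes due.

The last day of the repair period: 45 calendar days after 18 April 2031 is 2 June 2031.
Adding 15 calendar days to 2 June 2031 gives 17 June 2031, which is the last day of the appeal period.
The last day of the notice period: 12 business days after Tuesday, 17 June 2031, skipping weekends and the listed holiday on Jul 2 — Jun 18, Jun 19, Jun 20, Jun 23, …, Jul 1, Jul 3, Jul 4 — lands on Friday, 4 July 2031.
Adding 25 calendar days to 4 July 2031 gives 29 July 2031, which is the date on which the replacement obligation becomes due.

29 July 2031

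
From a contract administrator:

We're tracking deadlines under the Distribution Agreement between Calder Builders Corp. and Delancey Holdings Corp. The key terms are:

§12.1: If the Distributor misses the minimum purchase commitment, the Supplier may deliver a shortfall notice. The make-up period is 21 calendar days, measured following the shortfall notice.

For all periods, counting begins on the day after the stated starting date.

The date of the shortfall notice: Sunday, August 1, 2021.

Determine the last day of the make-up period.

August 22, 2021

The last day of the make-up period: August 1, 2021 + 21 days = August 22, 2021.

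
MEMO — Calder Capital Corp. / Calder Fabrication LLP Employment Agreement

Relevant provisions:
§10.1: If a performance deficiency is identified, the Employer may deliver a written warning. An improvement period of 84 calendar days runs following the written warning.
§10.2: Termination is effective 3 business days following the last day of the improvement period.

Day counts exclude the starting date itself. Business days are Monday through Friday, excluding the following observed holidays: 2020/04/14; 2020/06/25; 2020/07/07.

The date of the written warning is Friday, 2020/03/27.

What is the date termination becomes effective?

Adding 84 calendar days to 2020/03/27 gives 2020/06/19, which is the last day of the improvement period.
The date termination becomes effective: counting 3 business days from Friday, 2020/06/19 (Jun 22, Jun 23, Jun 24, skipping weekends) reaches Wednesday, 2020/06/24.

2020/06/24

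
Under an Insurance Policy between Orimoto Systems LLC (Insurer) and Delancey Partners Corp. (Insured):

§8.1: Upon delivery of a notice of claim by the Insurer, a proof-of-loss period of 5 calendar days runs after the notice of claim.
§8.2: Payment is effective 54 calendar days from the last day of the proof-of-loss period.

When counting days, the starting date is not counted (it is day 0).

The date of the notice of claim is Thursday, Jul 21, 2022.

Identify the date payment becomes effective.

Adding 5 calendar days to Jul 21, 2022 gives Jul 26, 2022, which is the last day of the proof-of-loss period.
The date payment becomes effective: Jul 26, 2022 + 54 days = Sep 18, 2022.

Sep 18, 2022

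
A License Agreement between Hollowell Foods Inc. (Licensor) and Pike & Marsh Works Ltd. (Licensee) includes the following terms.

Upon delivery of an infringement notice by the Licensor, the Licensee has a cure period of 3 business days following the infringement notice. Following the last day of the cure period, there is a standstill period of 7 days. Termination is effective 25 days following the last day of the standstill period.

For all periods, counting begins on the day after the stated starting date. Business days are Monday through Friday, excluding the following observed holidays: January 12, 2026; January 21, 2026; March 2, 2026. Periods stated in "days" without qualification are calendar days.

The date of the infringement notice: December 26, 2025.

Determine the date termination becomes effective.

The last day of the cure period: 3 business days after Friday, December 26, 2025, skipping weekends — Dec 29, Dec 30, Dec 31 — lands on Wednesday, December 31, 2025.
Adding 7 calendar days to December 31, 2025 gives January 7, 2026, which is the last day of the standstill period.
The date termination becomes effective: 25 calendar days after January 7, 2026 is February 1, 2026.

February 1, 2026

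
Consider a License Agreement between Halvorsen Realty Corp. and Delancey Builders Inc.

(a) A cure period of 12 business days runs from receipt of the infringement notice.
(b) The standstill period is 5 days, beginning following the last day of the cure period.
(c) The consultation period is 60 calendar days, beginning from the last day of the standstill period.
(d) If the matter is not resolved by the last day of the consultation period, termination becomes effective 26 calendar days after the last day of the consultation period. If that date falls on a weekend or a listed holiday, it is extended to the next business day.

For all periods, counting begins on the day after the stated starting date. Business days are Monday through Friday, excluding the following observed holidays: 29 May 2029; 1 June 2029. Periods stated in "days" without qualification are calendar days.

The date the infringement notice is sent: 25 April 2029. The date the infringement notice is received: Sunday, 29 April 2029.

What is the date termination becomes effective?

The last day of the cure period: 12 business days after Sunday, 29 April 2029, skipping weekends — Apr 30, May 1, May 2, May 3, …, May 11, May 14, May 15 — lands on Tuesday, 15 May 2029.
The last day of the standstill period: 15 May 2029 + 5 days = 20 May 2029.
The last day of the consultation period: 20 May 2029 + 60 days = 19 July 2029.
The date termination becomes effective: 19 July 2029 + 26 days = 14 August 2029. 14 August 2029 is a Tuesday and is not a listed holiday, so no roll-forward applies.

14 August 2029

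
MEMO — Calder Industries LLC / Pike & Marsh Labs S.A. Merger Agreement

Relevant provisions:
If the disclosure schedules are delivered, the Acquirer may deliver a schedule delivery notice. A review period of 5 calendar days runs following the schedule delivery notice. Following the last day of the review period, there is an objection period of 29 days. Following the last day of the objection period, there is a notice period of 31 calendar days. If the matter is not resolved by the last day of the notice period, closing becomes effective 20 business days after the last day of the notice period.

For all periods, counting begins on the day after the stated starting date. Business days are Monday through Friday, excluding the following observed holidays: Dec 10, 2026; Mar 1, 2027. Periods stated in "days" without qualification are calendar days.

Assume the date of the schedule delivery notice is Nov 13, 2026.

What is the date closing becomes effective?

Feb 12, 2027

The last day of the review period: Nov 13, 2026 + 5 days = Nov 18, 2026.
Adding 29 calendar days to Nov 18, 2026 gives Dec 17, 2026, which is the last day of the objection period.
The last day of the notice period: Dec 17, 2026 + 31 days = Jan 17, 2027.
From Sunday, Jan 17, 2027, 20 business days (Jan 18, Jan 19, Jan 20, Jan 21, …, Feb 10, Feb 11, Feb 12, skipping weekends) brings us to Friday, Feb 12, 2027, which is the date closing becomes effective.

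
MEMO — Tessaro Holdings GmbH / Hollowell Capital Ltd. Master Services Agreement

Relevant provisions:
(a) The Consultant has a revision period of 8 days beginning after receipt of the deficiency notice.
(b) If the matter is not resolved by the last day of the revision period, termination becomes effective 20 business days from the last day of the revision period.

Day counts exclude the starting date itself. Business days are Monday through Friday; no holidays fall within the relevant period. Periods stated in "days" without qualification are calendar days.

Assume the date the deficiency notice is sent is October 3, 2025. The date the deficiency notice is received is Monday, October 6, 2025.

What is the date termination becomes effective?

November 11, 2025

The last day of the revision period: 8 calendar days after October 6, 2025 is October 14, 2025.
From Tuesday, October 14, 2025, 20 business days (Oct 15, Oct 16, Oct 17, Oct 20, …, Nov 7, Nov 10, Nov 11, skipping weekends) brings us to Tuesday, November 11, 2025, which is the date termination becomes effective.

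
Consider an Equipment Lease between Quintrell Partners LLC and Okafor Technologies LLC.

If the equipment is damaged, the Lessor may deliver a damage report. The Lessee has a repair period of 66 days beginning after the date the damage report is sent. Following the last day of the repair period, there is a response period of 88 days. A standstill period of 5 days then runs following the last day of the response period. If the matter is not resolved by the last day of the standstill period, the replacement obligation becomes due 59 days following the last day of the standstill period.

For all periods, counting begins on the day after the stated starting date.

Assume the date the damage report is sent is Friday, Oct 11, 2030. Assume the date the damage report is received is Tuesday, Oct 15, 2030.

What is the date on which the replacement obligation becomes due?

May 17, 2031

Adding 66 calendar days to Oct 11, 2030 gives Dec 16, 2030, which is the last day of the repair period.
The last day of the response period: 88 calendar days after Dec 16, 2030 is Mar 14, 2031.
The last day of the standstill period: 5 calendar days after Mar 14, 2031 is Mar 19, 2031.
The date on which the replacement obligation becomes due: 59 calendar days after Mar 19, 2031 is May 17, 2031.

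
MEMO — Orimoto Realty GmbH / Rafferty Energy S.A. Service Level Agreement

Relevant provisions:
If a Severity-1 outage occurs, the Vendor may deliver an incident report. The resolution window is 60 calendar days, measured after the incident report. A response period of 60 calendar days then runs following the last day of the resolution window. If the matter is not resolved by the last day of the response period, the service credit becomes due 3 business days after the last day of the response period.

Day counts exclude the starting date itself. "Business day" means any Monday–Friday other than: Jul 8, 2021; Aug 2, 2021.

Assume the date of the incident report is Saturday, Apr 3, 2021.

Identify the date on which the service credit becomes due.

The last day of the resolution window: Apr 3, 2021 + 60 days = Jun 2, 2021.
Adding 60 calendar days to Jun 2, 2021 gives Aug 1, 2021, which is the last day of the response period.
The date on which the service credit becomes due: 3 business days after Sunday, Aug 1, 2021, skipping weekends and the listed holiday on Aug 2 — Aug 3, Aug 4, Aug 5 — lands on Thursday, Aug 5, 2021.

Aug 5, 2021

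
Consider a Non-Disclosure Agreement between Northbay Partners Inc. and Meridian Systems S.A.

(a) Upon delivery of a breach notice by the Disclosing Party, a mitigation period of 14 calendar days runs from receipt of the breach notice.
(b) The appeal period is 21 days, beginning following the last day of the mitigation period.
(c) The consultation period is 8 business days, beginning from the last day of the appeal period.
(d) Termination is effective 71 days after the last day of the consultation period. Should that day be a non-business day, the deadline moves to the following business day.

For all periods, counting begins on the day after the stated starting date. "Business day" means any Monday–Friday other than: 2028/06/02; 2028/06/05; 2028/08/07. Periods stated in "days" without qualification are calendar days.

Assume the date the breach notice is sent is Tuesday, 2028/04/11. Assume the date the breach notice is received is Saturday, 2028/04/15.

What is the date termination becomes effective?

The last day of the mitigation period: 14 calendar days after 2028/04/15 is 2028/04/29.
The last day of the appeal period: 2028/04/29 + 21 days = 2028/05/20.
The last day of the consultation period: counting 8 business days from Saturday, 2028/05/20 (May 22, May 23, May 24, May 25, May 26, May 29, May 30, May 31, skipping weekends) reaches Wednesday, 2028/05/31.
Adding 71 calendar days to 2028/05/31 gives 2028/08/10, which is the date termination becomes effective. 2028/08/10 is a Thursday and is not a listed holiday, so no roll-forward applies.

2028/08/10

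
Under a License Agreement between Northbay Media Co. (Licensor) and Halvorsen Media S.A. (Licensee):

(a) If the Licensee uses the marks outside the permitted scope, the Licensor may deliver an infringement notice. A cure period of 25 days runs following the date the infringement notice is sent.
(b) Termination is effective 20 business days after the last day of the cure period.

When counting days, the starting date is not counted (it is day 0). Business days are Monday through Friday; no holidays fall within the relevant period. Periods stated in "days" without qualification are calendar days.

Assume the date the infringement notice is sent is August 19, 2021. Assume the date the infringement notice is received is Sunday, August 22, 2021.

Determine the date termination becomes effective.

The last day of the cure period: 25 calendar days after August 19, 2021 is September 13, 2021.
From Monday, September 13, 2021, 20 business days (Sep 14, Sep 15, Sep 16, Sep 17, …, Oct 7, Oct 8, Oct 11, skipping weekends) brings us to Monday, October 11, 2021, which is the date termination becomes effective.

October 11, 2021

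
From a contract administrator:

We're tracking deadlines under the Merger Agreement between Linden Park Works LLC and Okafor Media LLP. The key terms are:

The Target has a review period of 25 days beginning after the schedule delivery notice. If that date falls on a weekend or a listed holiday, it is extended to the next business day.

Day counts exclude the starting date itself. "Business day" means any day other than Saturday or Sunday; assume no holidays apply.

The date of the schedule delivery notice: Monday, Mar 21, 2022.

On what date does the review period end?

The last day of the review period: 25 calendar days after Mar 21, 2022 is Apr 15, 2022. Apr 15, 2022 is a Friday, so no roll-forward applies.

Apr 15, 2022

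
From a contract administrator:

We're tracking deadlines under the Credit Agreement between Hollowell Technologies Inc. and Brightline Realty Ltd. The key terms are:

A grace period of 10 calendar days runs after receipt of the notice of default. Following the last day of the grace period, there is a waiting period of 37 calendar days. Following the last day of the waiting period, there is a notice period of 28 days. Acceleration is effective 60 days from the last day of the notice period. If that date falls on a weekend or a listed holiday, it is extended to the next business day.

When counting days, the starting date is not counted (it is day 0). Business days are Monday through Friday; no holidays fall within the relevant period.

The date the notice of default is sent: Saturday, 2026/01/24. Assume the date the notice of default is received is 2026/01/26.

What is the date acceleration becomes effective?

2026/06/10

Adding 10 calendar days to 2026/01/26 gives 2026/02/05, which is the last day of the grace period.
The last day of the waiting period: 2026/02/05 + 37 days = 2026/03/14.
The last day of the notice period: 28 calendar days after 2026/03/14 is 2026/04/11.
Adding 60 calendar days to 2026/04/11 gives 2026/06/10, which is the date acceleration becomes effective. 2026/06/10 is a Wednesday, so no roll-forward applies.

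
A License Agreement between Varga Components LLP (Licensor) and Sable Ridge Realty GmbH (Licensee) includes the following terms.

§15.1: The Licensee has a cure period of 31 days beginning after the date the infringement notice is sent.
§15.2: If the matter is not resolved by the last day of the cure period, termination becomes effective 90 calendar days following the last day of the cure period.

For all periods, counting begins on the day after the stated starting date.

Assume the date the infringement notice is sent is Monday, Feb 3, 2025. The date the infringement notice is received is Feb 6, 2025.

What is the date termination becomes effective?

Jun 4, 2025

The last day of the cure period: Feb 3, 2025 + 31 days = Mar 6, 2025.
The date termination becomes effective: Mar 6, 2025 + 90 days = Jun 4, 2025.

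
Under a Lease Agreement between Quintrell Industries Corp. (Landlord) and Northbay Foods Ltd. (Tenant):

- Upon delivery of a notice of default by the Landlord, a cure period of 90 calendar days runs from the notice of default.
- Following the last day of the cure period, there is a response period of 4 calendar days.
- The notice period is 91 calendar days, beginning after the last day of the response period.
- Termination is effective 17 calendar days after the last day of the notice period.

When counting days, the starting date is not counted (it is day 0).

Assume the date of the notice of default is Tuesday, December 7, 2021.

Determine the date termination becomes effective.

June 27, 2022

The last day of the cure period: December 7, 2021 + 90 days = March 7, 2022.
The last day of the response period: March 7, 2022 + 4 days = March 11, 2022.
Adding 91 calendar days to March 11, 2022 gives June 10, 2022, which is the last day of the notice period.
The date termination becomes effective: June 10, 2022 + 17 days = June 27, 2022.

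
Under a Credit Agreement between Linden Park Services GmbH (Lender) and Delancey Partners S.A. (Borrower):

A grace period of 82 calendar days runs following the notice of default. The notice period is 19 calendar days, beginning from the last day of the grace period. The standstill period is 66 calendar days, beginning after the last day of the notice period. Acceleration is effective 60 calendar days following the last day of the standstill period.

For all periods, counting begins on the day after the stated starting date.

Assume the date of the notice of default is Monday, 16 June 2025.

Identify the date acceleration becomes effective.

29 January 2026

Adding 82 calendar days to 16 June 2025 gives 6 September 2025, which is the last day of the grace period.
The last day of the notice period: 19 calendar days after 6 September 2025 is 25 September 2025.
The last day of the standstill period: 25 September 2025 + 66 days = 30 November 2025.
The date acceleration becomes effective: 60 calendar days after 30 November 2025 is 29 January 2026.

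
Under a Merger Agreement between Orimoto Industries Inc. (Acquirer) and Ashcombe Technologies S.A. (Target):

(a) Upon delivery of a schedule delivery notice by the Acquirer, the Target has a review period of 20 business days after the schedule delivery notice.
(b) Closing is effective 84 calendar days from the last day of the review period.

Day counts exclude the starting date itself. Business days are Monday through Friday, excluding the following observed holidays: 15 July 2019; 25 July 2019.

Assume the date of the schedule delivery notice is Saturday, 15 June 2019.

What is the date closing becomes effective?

4 October 2019

The last day of the review period: counting 20 business days from Saturday, 15 June 2019 (Jun 17, Jun 18, Jun 19, Jun 20, …, Jul 10, Jul 11, Jul 12, skipping weekends) reaches Friday, 12 July 2019.
The date closing becomes effective: 84 calendar days after 12 July 2019 is 4 October 2019.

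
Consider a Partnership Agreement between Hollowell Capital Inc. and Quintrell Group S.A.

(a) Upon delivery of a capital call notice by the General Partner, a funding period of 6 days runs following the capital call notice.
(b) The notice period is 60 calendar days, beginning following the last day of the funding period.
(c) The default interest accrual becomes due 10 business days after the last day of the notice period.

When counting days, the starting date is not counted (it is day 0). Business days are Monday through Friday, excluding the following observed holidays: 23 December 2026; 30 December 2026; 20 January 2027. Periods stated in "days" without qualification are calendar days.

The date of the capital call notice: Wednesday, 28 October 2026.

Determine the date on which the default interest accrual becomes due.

The last day of the funding period: 6 calendar days after 28 October 2026 is 3 November 2026.
Adding 60 calendar days to 3 November 2026 gives 2 January 2027, which is the last day of the notice period.
From Saturday, 2 January 2027, 10 business days (Jan 4, Jan 5, Jan 6, Jan 7, Jan 8, Jan 11, Jan 12, Jan 13, Jan 14, Jan 15, skipping weekends) brings us to Friday, 15 January 2027, which is the date on which the default interest accrual becomes due.

15 January 2027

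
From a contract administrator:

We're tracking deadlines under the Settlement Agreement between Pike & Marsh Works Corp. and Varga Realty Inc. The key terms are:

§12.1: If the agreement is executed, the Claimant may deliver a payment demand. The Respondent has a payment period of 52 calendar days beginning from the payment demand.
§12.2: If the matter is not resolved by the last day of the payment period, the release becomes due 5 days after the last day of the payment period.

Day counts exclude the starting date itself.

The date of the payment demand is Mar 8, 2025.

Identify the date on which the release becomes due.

The last day of the payment period: Mar 8, 2025 + 52 days = Apr 29, 2025.
The date on which the release becomes due: 5 calendar days after Apr 29, 2025 is May 4, 2025.

May 4, 2025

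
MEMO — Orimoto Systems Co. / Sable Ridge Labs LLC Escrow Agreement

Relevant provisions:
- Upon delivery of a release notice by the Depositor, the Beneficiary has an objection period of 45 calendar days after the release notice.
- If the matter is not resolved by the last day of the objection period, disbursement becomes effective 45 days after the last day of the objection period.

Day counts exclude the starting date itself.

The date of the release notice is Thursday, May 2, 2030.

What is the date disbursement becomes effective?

July 31, 2030

The last day of the objection period: May 2, 2030 + 45 days = June 16, 2030.
Adding 45 calendar days to June 16, 2030 gives July 31, 2030, which is the date disbursement becomes effective.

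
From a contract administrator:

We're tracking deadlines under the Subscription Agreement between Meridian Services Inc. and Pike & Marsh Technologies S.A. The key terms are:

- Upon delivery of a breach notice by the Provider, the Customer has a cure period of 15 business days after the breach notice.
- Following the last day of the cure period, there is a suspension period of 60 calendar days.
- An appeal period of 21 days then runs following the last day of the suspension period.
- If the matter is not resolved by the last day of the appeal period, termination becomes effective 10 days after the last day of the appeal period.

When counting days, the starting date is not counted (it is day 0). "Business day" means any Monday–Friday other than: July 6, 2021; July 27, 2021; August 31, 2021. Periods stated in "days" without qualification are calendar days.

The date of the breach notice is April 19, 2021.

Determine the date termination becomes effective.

The last day of the cure period: counting 15 business days from Monday, April 19, 2021 (Apr 20, Apr 21, Apr 22, Apr 23, …, May 6, May 7, May 10, skipping weekends) reaches Monday, May 10, 2021.
The last day of the suspension period: 60 calendar days after May 10, 2021 is July 9, 2021.
The last day of the appeal period: 21 calendar days after July 9, 2021 is July 30, 2021.
The date termination becomes effective: July 30, 2021 + 10 days = August 9, 2021.

August 9, 2021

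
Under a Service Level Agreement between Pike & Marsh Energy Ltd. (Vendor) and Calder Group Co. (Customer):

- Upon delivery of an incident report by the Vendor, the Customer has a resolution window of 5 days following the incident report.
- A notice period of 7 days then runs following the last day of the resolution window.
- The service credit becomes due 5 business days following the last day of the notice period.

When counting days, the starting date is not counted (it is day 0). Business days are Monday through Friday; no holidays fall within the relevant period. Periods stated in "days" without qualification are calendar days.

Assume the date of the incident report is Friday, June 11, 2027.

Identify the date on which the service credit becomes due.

June 30, 2027

The last day of the resolution window: June 11, 2027 + 5 days = June 16, 2027.
Adding 7 calendar days to June 16, 2027 gives June 23, 2027, which is the last day of the notice period.
The date on which the service credit becomes due: 5 business days after Wednesday, June 23, 2027, skipping weekends — Jun 24, Jun 25, Jun 28, Jun 29, Jun 30 — lands on Wednesday, June 30, 2027.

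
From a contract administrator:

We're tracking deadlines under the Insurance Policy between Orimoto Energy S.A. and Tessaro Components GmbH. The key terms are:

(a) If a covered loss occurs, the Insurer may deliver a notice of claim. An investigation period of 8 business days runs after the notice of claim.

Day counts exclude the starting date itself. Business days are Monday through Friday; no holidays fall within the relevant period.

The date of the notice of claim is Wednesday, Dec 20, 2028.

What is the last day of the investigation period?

Jan 1, 2029

The last day of the investigation period: 8 business days after Wednesday, Dec 20, 2028, skipping weekends — Dec 21, Dec 22, Dec 25, Dec 26, Dec 27, Dec 28, Dec 29, Jan 1 — lands on Monday, Jan 1, 2029.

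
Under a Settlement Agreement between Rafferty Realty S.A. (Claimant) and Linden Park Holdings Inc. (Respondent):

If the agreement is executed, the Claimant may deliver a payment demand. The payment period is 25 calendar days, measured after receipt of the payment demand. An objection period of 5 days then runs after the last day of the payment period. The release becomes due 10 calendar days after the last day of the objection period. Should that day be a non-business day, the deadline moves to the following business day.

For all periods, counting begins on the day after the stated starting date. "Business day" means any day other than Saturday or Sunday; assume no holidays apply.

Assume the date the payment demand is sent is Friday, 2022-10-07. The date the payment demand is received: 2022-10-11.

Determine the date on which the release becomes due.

2022-11-21

The last day of the payment period: 25 calendar days after 2022-10-11 is 2022-11-05.
The last day of the objection period: 2022-11-05 + 5 days = 2022-11-10.
Adding 10 calendar days to 2022-11-10 gives 2022-11-20, which is the date on which the release becomes due. That falls on a Sunday, so it rolls to the next business day, Monday, 2022-11-21.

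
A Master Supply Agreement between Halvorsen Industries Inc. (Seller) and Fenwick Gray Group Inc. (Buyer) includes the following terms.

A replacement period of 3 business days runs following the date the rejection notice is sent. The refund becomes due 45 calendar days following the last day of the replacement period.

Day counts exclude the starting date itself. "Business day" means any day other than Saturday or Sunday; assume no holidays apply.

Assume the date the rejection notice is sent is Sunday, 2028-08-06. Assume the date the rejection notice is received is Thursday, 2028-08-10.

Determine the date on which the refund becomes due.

The last day of the replacement period: counting 3 business days from Sunday, 2028-08-06 (Aug 7, Aug 8, Aug 9, skipping weekends) reaches Wednesday, 2028-08-09.
Adding 45 calendar days to 2028-08-09 gives 2028-09-23, which is the date on which the refund becomes due.

2028-09-23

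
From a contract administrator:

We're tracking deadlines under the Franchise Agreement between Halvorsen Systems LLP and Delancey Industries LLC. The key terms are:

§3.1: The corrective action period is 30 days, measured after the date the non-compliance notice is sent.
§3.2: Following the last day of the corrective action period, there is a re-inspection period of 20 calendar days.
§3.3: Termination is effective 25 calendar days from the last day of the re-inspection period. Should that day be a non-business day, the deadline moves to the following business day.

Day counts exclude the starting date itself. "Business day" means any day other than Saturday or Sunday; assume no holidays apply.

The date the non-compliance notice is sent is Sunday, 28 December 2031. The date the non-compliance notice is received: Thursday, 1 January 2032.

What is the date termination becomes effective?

12 March 2032

Adding 30 calendar days to 28 December 2031 gives 27 January 2032, which is the last day of the corrective action period.
The last day of the re-inspection period: 20 calendar days after 27 January 2032 is 16 February 2032.
Adding 25 calendar days to 16 February 2032 gives 12 March 2032, which is the date termination becomes effective. 12 March 2032 is a Friday, so no roll-forward applies.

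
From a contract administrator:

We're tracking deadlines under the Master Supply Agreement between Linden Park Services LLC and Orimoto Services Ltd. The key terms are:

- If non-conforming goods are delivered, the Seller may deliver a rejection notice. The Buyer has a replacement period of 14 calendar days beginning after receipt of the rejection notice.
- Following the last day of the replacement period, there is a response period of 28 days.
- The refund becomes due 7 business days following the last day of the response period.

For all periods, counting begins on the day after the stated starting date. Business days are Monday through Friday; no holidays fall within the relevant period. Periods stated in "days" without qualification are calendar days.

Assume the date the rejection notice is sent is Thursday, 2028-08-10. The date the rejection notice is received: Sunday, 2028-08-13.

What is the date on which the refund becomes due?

Adding 14 calendar days to 2028-08-13 gives 2028-08-27, which is the last day of the replacement period.
The last day of the response period: 2028-08-27 + 28 days = 2028-09-24.
From Sunday, 2028-09-24, 7 business days (Sep 25, Sep 26, Sep 27, Sep 28, Sep 29, Oct 2, Oct 3, skipping weekends) brings us to Tuesday, 2028-10-03, which is the date on which the refund becomes due.

2028-10-03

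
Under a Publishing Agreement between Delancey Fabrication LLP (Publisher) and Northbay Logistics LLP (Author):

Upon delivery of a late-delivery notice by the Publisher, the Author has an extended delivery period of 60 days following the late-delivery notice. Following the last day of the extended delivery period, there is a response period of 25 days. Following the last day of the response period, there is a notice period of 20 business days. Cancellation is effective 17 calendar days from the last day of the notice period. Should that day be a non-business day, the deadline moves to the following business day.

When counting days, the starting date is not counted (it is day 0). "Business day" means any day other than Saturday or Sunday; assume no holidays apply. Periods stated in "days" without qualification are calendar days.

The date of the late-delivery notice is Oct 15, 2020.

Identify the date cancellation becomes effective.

Adding 60 calendar days to Oct 15, 2020 gives Dec 14, 2020, which is the last day of the extended delivery period.
The last day of the response period: 25 calendar days after Dec 14, 2020 is Jan 8, 2021.
The last day of the notice period: 20 business days after Friday, Jan 8, 2021, skipping weekends — Jan 11, Jan 12, Jan 13, Jan 14, …, Feb 3, Feb 4, Feb 5 — lands on Friday, Feb 5, 2021.
The date cancellation becomes effective: Feb 5, 2021 + 17 days = Feb 22, 2021. Feb 22, 2021 is a Monday, so no roll-forward applies.

Feb 22, 2021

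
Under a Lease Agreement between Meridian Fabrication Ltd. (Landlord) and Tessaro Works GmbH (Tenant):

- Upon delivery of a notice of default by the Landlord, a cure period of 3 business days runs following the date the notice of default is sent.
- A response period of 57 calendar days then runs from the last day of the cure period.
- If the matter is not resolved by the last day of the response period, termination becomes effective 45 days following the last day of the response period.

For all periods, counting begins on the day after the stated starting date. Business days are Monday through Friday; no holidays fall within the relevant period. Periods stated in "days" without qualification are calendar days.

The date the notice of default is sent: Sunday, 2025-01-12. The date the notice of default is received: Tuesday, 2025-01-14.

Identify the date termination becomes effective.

2025-04-27

The last day of the cure period: counting 3 business days from Sunday, 2025-01-12 (Jan 13, Jan 14, Jan 15, skipping weekends) reaches Wednesday, 2025-01-15.
The last day of the response period: 57 calendar days after 2025-01-15 is 2025-03-13.
The date termination becomes effective: 45 calendar days after 2025-03-13 is 2025-04-27.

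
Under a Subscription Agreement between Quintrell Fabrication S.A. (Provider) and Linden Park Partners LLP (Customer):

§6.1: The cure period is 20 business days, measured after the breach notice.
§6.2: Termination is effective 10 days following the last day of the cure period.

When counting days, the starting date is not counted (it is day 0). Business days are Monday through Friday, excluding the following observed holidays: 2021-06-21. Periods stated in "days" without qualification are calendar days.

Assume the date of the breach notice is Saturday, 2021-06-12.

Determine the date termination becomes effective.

2021-07-22

From Saturday, 2021-06-12, 20 business days (Jun 14, Jun 15, Jun 16, Jun 17, …, Jul 8, Jul 9, Jul 12, skipping weekends and the listed holiday on Jun 21) brings us to Monday, 2021-07-12, which is the last day of the cure period.
The date termination becomes effective: 2021-07-12 + 10 days = 2021-07-22.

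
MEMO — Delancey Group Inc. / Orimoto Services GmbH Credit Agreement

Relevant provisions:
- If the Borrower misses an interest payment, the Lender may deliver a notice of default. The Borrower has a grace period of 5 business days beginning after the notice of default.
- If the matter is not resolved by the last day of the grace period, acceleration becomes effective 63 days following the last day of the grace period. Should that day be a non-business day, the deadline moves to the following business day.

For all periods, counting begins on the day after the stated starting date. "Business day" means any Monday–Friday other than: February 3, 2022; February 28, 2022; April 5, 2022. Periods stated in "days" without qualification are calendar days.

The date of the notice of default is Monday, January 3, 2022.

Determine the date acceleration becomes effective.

From Monday, January 3, 2022, 5 business days (Jan 4, Jan 5, Jan 6, Jan 7, Jan 10, skipping weekends) brings us to Monday, January 10, 2022, which is the last day of the grace period.
Adding 63 calendar days to January 10, 2022 gives March 14, 2022, which is the date acceleration becomes effective. March 14, 2022 is a Monday and is not a listed holiday, so no roll-forward applies.

March 14, 2022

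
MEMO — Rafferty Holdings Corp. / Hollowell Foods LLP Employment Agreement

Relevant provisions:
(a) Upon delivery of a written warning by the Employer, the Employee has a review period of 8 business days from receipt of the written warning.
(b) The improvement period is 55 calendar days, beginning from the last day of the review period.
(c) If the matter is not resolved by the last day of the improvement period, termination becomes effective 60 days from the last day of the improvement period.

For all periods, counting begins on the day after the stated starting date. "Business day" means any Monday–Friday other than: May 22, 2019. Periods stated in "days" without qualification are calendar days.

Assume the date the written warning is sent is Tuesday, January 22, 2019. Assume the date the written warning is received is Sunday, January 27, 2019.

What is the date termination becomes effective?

From Sunday, January 27, 2019, 8 business days (Jan 28, Jan 29, Jan 30, Jan 31, Feb 1, Feb 4, Feb 5, Feb 6, skipping weekends) brings us to Wednesday, February 6, 2019, which is the last day of the review period.
The last day of the improvement period: February 6, 2019 + 55 days = April 2, 2019.
The date termination becomes effective: 60 calendar days after April 2, 2019 is June 1, 2019.

June 1, 2019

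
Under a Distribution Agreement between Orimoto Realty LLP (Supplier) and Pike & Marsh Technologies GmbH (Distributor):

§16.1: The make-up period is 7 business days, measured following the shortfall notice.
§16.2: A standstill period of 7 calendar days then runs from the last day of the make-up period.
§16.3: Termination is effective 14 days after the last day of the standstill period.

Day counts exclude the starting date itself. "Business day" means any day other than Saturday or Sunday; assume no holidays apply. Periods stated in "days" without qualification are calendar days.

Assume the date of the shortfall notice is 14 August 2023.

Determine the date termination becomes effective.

The last day of the make-up period: 7 business days after Monday, 14 August 2023, skipping weekends — Aug 15, Aug 16, Aug 17, Aug 18, Aug 21, Aug 22, Aug 23 — lands on Wednesday, 23 August 2023.
Adding 7 calendar days to 23 August 2023 gives 30 August 2023, which is the last day of the standstill period.
The date termination becomes effective: 30 August 2023 + 14 days = 13 September 2023.

13 September 2023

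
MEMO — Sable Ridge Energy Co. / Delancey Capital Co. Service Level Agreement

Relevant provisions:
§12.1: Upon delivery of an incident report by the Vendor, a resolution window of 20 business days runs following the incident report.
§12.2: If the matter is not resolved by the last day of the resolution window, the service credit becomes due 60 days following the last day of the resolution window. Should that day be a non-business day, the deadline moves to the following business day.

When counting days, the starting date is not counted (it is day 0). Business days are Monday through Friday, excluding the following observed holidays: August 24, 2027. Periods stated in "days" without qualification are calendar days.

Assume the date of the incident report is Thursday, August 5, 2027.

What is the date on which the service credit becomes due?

November 2, 2027

The last day of the resolution window: 20 business days after Thursday, August 5, 2027, skipping weekends and the listed holiday on Aug 24 — Aug 6, Aug 9, Aug 10, Aug 11, …, Sep 1, Sep 2, Sep 3 — lands on Friday, September 3, 2027.
The date on which the service credit becomes due: 60 calendar days after September 3, 2027 is November 2, 2027. November 2, 2027 is a Tuesday and is not a listed holiday, so no roll-forward applies.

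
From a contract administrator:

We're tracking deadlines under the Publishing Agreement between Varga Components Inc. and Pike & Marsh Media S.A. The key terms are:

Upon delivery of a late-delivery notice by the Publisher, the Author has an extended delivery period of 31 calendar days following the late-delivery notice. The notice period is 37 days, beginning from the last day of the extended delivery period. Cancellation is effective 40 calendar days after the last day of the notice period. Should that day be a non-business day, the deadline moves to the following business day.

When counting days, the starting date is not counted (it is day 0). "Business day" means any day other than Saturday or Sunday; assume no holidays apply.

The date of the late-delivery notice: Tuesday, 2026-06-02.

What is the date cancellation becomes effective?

2026-09-18

Adding 31 calendar days to 2026-06-02 gives 2026-07-03, which is the last day of the extended delivery period.
The last day of the notice period: 37 calendar days after 2026-07-03 is 2026-08-09.
The date cancellation becomes effective: 2026-08-09 + 40 days = 2026-09-18. 2026-09-18 is a Friday, so no roll-forward applies.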